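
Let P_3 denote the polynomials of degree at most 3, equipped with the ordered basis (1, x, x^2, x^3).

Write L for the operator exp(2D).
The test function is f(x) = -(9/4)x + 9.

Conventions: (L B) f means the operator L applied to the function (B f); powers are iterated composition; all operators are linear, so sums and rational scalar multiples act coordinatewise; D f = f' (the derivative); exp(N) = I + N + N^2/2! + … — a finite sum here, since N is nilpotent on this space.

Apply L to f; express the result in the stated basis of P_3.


the result is g(x) = -(9/4)x + 9/2

order-1 term: -9/2
the series for exp(2D) f terminates at order 1
exp(2D) f = -(9/4)x + 9/2


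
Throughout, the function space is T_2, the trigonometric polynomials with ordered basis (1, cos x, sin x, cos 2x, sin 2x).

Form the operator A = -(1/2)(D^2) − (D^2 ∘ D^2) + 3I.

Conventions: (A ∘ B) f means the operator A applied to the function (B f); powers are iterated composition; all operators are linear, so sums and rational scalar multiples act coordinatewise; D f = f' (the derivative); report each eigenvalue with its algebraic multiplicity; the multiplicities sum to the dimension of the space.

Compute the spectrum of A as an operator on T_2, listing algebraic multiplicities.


λ = -11 (multiplicity 2), λ = 5/2 (multiplicity 2), λ = 3 (multiplicity 1)

image of 1: 3
image of cos x: (5/2)cos x
image of sin x: (5/2)sin x
image of cos 2x: -11cos 2x
image of sin 2x: -11sin 2x
the matrix is diagonal; its diagonal is (3, 5/2, 5/2, -11, -11)
for a triangular matrix the eigenvalues are the diagonal entries, with algebraic multiplicity their repetition count


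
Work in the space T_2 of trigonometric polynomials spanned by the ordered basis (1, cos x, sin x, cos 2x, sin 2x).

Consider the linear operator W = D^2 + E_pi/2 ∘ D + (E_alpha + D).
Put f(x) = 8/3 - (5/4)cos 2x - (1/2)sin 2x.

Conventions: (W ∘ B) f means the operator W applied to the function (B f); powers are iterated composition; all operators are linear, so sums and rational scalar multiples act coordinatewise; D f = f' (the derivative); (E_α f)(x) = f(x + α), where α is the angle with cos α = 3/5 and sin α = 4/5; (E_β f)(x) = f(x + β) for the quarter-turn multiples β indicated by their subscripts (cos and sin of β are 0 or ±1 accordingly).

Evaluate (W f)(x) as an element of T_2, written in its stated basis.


g(x) = 8/3 + (487/100)cos 2x + (167/50)sin 2x

D f = -cos 2x + (5/2)sin 2x
D D f = 5cos 2x + 2sin 2x
D f = -cos 2x + (5/2)sin 2x
E_pi/2 D f = cos 2x - (5/2)sin 2x
E_alpha f = 8/3 - (13/100)cos 2x + (67/50)sin 2x
D f = -cos 2x + (5/2)sin 2x
(E_alpha + D) f = 8/3 - (113/100)cos 2x + (96/25)sin 2x
(D^2 + E_pi/2 ∘ D + (E_alpha + D)) f = 8/3 + (487/100)cos 2x + (167/50)sin 2x


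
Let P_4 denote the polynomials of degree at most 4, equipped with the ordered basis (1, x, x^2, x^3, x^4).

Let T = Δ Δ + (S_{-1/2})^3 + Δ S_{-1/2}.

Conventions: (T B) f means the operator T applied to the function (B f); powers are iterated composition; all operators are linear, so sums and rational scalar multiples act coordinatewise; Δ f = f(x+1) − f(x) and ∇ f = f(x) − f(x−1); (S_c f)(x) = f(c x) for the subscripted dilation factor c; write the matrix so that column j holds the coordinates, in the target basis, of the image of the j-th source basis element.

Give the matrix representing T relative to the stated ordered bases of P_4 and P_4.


the matrix is [[1, -1/2, 9/4, 47/8, 225/16]; [0, -1/8, 1/2, 45/8, 97/4]; [0, 0, 1/64, -3/8, 99/8]; [0, 0, 0, -1/512, 1/4]; [0, 0, 0, 0, 1/4096]] (rows listed top to bottom)

image of 1: 1
image of x: -(1/8)x - 1/2
image of x^2: (1/64)x^2 + (1/2)x + 9/4
image of x^3: -(1/512)x^3 - (3/8)x^2 + (45/8)x + 47/8
image of x^4: (1/4096)x^4 + (1/4)x^3 + (99/8)x^2 + (97/4)x + 225/16
each image's coordinates form column j of the matrix


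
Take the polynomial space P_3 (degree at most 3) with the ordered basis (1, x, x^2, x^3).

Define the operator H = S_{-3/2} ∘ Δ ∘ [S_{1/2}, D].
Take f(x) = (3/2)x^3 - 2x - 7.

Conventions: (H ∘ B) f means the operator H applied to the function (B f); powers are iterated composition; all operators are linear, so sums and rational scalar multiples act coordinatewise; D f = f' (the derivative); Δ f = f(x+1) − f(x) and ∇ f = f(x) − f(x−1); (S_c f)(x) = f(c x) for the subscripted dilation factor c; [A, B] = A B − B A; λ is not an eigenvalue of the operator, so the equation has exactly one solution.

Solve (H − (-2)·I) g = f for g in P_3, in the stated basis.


write g with unknown coordinates in the stated basis and equate coefficients in (H − (-2)·I) g = f
solving from the highest basis element down gives g = (3/4)x^3 - (37/64)x - 233/64
check: H g = -(27/32)x + 9/32
so H g − (-2)·g = (3/2)x^3 - 2x - 7 = f ✓

g(x) = (3/4)x^3 - (37/64)x - 233/64


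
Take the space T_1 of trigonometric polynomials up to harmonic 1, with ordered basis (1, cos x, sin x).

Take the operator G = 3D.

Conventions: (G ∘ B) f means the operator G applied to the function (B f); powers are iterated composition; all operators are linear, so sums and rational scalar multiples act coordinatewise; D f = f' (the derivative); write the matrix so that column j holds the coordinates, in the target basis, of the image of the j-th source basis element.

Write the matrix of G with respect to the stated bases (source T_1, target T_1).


the matrix is [[0, 0, 0]; [0, 0, 3]; [0, -3, 0]] (rows listed top to bottom)

image of 1: 0
image of cos x: -3sin x
image of sin x: 3cos x
each image's coordinates form column j of the matrix


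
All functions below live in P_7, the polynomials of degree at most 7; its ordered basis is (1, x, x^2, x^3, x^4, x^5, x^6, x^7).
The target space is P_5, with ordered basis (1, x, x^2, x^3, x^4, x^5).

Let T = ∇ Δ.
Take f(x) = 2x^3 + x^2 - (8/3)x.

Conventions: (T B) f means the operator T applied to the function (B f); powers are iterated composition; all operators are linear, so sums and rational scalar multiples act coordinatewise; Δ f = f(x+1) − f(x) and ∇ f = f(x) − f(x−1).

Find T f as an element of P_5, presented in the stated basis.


Δ f = 6x^2 + 8x + 1/3
∇ Δ f = 12x + 2

the result is g(x) = 12x + 2


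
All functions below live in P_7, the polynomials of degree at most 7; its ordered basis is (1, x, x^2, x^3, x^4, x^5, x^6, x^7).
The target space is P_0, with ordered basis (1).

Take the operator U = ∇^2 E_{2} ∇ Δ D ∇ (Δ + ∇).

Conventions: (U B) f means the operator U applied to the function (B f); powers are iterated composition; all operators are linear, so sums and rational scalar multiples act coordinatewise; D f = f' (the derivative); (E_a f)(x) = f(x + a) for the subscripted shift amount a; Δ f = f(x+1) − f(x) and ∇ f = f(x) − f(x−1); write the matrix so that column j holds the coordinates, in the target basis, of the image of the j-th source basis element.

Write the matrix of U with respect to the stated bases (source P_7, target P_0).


image of 1: 0
image of x: 0
image of x^2: 0
image of x^3: 0
image of x^4: 0
image of x^5: 0
image of x^6: 0
image of x^7: 10080
each image's coordinates form column j of the matrix

the matrix is [[0, 0, 0, 0, 0, 0, 0, 10080]] (rows listed top to bottom)


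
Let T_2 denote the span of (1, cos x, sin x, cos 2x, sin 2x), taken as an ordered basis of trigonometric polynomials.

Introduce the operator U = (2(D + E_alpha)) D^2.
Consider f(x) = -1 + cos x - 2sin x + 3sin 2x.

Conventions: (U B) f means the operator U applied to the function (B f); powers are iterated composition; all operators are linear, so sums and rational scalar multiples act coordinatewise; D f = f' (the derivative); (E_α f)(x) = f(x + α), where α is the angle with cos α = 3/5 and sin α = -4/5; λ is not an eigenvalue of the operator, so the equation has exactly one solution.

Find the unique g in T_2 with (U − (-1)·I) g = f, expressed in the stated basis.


the image equals g(x) = -1 - 5cos x + (624/1993)cos 2x + (243/1993)sin 2x

write g with unknown coordinates in the stated basis and equate coefficients in (U − (-1)·I) g = f
solving from the highest basis element down gives g = -1 - 5cos x + (624/1993)cos 2x + (243/1993)sin 2x
check: U g = 6cos x - 2sin x - (624/1993)cos 2x + (5736/1993)sin 2x
so U g − (-1)·g = -1 + cos x - 2sin x + 3sin 2x = f ✓


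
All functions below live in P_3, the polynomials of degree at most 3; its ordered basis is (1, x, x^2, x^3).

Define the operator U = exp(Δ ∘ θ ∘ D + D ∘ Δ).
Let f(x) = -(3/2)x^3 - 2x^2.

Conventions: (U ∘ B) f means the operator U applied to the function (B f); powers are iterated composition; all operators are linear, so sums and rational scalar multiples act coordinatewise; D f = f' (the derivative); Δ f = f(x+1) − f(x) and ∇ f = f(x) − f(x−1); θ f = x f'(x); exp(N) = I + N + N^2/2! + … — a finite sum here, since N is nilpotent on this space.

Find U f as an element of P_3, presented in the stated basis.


the image equals g(x) = -(3/2)x^3 - 2x^2 - 27x - 43/2

order-1 term: -27x - 43/2
the series for exp(Δ ∘ θ ∘ D + D ∘ Δ) f terminates at order 1
exp(Δ ∘ θ ∘ D + D ∘ Δ) f = -(3/2)x^3 - 2x^2 - 27x - 43/2


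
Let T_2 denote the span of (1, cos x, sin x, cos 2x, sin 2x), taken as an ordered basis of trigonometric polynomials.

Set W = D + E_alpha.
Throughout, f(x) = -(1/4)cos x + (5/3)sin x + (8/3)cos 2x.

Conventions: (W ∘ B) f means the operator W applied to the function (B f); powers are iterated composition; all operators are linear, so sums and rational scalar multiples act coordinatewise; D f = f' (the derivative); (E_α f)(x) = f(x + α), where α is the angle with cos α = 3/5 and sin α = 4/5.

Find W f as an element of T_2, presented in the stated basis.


D f = (5/3)cos x + (1/4)sin x - (16/3)sin 2x
E_alpha f = (71/60)cos x + (6/5)sin x - (56/75)cos 2x - (64/25)sin 2x
(D + E_alpha) f = (57/20)cos x + (29/20)sin x - (56/75)cos 2x - (592/75)sin 2x

the result is g(x) = (57/20)cos x + (29/20)sin x - (56/75)cos 2x - (592/75)sin 2x


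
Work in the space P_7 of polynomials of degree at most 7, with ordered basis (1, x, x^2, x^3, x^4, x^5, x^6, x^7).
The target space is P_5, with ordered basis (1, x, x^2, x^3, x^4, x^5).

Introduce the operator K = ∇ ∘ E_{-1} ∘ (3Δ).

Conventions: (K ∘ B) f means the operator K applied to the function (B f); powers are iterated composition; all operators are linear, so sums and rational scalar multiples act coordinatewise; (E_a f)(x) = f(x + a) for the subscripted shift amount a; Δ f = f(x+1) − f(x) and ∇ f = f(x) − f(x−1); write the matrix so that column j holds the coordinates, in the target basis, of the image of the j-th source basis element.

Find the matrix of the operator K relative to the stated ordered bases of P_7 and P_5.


image of 1: 0
image of x: 0
image of x^2: 6
image of x^3: 18x - 18
image of x^4: 36x^2 - 72x + 42
image of x^5: 60x^3 - 180x^2 + 210x - 90
image of x^6: 90x^4 - 360x^3 + 630x^2 - 540x + 186
image of x^7: 126x^5 - 630x^4 + 1470x^3 - 1890x^2 + 1302x - 378
each image's coordinates form column j of the matrix

the matrix is [[0, 0, 6, -18, 42, -90, 186, -378]; [0, 0, 0, 18, -72, 210, -540, 1302]; [0, 0, 0, 0, 36, -180, 630, -1890]; [0, 0, 0, 0, 0, 60, -360, 1470]; [0, 0, 0, 0, 0, 0, 90, -630]; [0, 0, 0, 0, 0, 0, 0, 126]] (rows listed top to bottom)


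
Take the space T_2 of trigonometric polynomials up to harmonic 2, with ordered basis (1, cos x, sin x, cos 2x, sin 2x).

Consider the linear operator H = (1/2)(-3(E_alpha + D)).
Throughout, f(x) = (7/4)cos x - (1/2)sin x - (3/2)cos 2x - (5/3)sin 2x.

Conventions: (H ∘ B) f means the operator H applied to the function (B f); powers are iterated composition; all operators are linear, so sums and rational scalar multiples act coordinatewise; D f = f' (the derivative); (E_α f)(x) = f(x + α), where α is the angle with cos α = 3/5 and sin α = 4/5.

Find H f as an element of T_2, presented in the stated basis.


E_alpha f = (13/20)cos x - (17/10)sin x - (59/50)cos 2x + (143/75)sin 2x
D f = -(1/2)cos x - (7/4)sin x - (10/3)cos 2x + 3sin 2x
(E_alpha + D) f = (3/20)cos x - (69/20)sin x - (677/150)cos 2x + (368/75)sin 2x
(-3(E_alpha + D)) f = -(9/20)cos x + (207/20)sin x + (677/50)cos 2x - (368/25)sin 2x
((1/2)(-3(E_alpha + D))) f = -(9/40)cos x + (207/40)sin x + (677/100)cos 2x - (184/25)sin 2x

g(x) = -(9/40)cos x + (207/40)sin x + (677/100)cos 2x - (184/25)sin 2x


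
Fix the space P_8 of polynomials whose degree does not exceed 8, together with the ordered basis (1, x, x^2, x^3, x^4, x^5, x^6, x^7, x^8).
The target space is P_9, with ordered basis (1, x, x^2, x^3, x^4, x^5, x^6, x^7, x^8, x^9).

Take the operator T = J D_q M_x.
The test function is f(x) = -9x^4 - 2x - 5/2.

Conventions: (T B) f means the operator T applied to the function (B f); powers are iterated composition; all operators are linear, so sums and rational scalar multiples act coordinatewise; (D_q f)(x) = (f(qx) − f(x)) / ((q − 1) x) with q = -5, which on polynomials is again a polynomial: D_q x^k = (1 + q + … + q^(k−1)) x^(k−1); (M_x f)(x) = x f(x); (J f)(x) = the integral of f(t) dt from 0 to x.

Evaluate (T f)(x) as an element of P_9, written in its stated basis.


the image equals g(x) = -(4689/5)x^5 + 4x^2 - (5/2)x

M_x f = -9x^5 - 2x^2 - (5/2)x
D_q M_x f = -4689x^4 + 8x - 5/2
J D_q M_x f = -(4689/5)x^5 + 4x^2 - (5/2)x


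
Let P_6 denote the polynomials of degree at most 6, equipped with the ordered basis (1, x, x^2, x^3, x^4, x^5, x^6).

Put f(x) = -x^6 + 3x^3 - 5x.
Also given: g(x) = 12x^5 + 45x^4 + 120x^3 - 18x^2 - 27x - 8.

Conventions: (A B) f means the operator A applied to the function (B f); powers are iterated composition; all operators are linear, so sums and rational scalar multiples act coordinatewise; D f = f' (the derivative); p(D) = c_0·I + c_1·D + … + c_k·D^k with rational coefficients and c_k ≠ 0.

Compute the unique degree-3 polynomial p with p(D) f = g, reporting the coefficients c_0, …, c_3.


c_0 = 0, c_1 = -2, c_2 = -3/2, c_3 = -1

D^0 f = -x^6 + 3x^3 - 5x
D^1 f = -6x^5 + 9x^2 - 5
D^2 f = -30x^4 + 18x
D^3 f = -120x^3 + 18
matching coefficients of g against c_0 f + c_1 Df + … from the top degree down determines the c_i
solution: c_0 = 0, c_1 = -2, c_2 = -3/2, c_3 = -1


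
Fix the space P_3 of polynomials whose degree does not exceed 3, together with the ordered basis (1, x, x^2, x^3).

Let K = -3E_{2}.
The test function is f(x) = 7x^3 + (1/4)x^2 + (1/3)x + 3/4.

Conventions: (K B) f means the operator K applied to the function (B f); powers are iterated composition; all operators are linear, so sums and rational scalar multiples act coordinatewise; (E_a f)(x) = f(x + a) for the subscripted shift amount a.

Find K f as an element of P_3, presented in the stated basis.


E_{2} f = 7x^3 + (169/4)x^2 + (256/3)x + 701/12
(-3E_{2}) f = -21x^3 - (507/4)x^2 - 256x - 701/4

the image equals g(x) = -21x^3 - (507/4)x^2 - 256x - 701/4


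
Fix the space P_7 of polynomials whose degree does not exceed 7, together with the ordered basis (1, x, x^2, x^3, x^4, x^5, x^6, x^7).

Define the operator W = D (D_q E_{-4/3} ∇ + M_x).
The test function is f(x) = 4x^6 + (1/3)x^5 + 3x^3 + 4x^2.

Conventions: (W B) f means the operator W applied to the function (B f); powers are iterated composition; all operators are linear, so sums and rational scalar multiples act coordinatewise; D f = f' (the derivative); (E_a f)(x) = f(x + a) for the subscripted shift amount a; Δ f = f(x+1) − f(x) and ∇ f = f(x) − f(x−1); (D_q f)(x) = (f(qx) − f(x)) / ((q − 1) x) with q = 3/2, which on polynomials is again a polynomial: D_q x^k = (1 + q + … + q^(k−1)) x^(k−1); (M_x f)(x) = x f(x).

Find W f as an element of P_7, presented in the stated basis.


∇ f = 24x^5 - (175/3)x^4 + (230/3)x^3 - (143/3)x^2 + (64/3)x - 14/3
E_{-4/3} ∇ f = 24x^5 - (655/3)x^4 + (7330/9)x^3 - (13909/9)x^2 + (120664/81)x - 142174/243
D_q E_{-4/3} ∇ f = (633/2)x^4 - (42575/24)x^3 + (69635/18)x^2 - (69545/18)x + 120664/81
M_x f = 4x^7 + (1/3)x^6 + 3x^4 + 4x^3
(D_q E_{-4/3} ∇ + M_x) f = 4x^7 + (1/3)x^6 + (639/2)x^4 - (42479/24)x^3 + (69635/18)x^2 - (69545/18)x + 120664/81
D (D_q E_{-4/3} ∇ + M_x) f = 28x^6 + 2x^5 + 1278x^3 - (42479/8)x^2 + (69635/9)x - 69545/18

the image equals g(x) = 28x^6 + 2x^5 + 1278x^3 - (42479/8)x^2 + (69635/9)x - 69545/18


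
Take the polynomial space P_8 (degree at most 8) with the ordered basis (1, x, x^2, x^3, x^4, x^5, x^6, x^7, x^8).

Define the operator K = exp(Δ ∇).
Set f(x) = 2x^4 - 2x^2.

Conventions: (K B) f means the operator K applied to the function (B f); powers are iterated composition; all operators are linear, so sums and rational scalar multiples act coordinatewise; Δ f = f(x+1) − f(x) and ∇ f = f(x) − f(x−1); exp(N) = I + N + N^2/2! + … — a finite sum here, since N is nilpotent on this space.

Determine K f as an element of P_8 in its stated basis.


the image equals g(x) = 2x^4 + 22x^2 + 24

order-1 term: 24x^2
order-2 term: 24
the series for exp(Δ ∇) f terminates at order 2
exp(Δ ∇) f = 2x^4 + 22x^2 + 24


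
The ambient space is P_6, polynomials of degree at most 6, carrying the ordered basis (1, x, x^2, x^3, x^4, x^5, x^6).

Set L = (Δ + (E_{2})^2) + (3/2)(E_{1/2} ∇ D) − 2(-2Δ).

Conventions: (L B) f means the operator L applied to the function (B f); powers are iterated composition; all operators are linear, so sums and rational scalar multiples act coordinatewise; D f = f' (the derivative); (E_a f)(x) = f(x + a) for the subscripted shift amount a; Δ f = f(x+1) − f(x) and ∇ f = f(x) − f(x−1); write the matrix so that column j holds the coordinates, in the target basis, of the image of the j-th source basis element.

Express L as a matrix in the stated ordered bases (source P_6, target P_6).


image of 1: 1
image of x: x + 9
image of x^2: x^2 + 18x + 24
image of x^3: x^3 + 27x^2 + 72x + 69
image of x^4: x^4 + 36x^3 + 144x^2 + 276x + 525/2
image of x^5: x^5 + 45x^4 + 240x^3 + 690x^2 + (2625/2)x + 1029
image of x^6: x^6 + 54x^5 + 360x^4 + 1380x^3 + (7875/2)x^2 + 6174x + 65625/16
each image's coordinates form column j of the matrix

the matrix is [[1, 9, 24, 69, 525/2, 1029, 65625/16]; [0, 1, 18, 72, 276, 2625/2, 6174]; [0, 0, 1, 27, 144, 690, 7875/2]; [0, 0, 0, 1, 36, 240, 1380]; [0, 0, 0, 0, 1, 45, 360]; [0, 0, 0, 0, 0, 1, 54]; [0, 0, 0, 0, 0, 0, 1]] (rows listed top to bottom)


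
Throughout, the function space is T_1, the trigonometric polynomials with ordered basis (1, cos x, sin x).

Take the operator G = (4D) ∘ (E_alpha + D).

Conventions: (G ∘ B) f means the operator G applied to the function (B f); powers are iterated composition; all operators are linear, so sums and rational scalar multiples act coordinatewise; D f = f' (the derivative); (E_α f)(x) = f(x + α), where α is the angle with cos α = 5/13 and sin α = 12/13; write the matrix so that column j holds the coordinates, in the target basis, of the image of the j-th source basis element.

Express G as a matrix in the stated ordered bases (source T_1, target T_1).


image of 1: 0
image of cos x: -(100/13)cos x - (20/13)sin x
image of sin x: (20/13)cos x - (100/13)sin x
each image's coordinates form column j of the matrix

the matrix is [[0, 0, 0]; [0, -100/13, 20/13]; [0, -20/13, -100/13]] (rows listed top to bottom)


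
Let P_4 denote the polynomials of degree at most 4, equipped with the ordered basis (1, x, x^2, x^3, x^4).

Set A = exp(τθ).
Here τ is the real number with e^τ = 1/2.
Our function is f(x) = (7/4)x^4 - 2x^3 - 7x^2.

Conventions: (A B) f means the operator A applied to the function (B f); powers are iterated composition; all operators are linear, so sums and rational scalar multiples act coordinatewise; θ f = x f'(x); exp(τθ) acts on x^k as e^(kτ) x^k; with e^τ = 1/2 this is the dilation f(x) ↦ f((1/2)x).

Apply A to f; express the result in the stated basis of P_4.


g(x) = (7/64)x^4 - (1/4)x^3 - (7/4)x^2

exp(τθ) x^k = e^(kτ) x^k; with e^τ = 1/2 this sends x^k to (1/2)^k x^k
x^2 ↦ 1/4 x^2
x^3 ↦ 1/8 x^3
x^4 ↦ 1/16 x^4
applying this coordinatewise to f: exp(τθ) f = (7/64)x^4 - (1/4)x^3 - (7/4)x^2


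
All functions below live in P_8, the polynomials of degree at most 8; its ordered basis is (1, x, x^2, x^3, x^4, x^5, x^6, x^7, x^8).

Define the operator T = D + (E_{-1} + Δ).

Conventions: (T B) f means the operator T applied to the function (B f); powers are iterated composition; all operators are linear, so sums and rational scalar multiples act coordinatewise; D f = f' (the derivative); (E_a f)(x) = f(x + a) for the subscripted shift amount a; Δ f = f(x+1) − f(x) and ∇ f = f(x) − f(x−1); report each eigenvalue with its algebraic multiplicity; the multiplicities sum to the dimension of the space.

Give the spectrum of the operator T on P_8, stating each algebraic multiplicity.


λ = 1 (multiplicity 9)

image of 1: 1
image of x: x + 1
image of x^2: x^2 + 2x + 2
image of x^3: x^3 + 3x^2 + 6x
image of x^4: x^4 + 4x^3 + 12x^2 + 2
image of x^5: x^5 + 5x^4 + 20x^3 + 10x
image of x^6: x^6 + 6x^5 + 30x^4 + 30x^2 + 2
image of x^7: x^7 + 7x^6 + 42x^5 + 70x^3 + 14x
image of x^8: x^8 + 8x^7 + 56x^6 + 140x^4 + 56x^2 + 2
the matrix is upper triangular; its diagonal is (1, 1, 1, 1, 1, 1, 1, 1, 1)
for a triangular matrix the eigenvalues are the diagonal entries, with algebraic multiplicity their repetition count


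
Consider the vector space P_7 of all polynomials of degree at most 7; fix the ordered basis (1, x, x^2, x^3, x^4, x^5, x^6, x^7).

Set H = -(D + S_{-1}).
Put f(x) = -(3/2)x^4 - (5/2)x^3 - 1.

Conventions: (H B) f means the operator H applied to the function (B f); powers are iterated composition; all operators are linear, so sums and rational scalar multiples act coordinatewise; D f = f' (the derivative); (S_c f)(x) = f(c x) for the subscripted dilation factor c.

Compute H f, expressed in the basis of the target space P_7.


D f = -6x^3 - (15/2)x^2
S_{-1} f = -(3/2)x^4 + (5/2)x^3 - 1
(D + S_{-1}) f = -(3/2)x^4 - (7/2)x^3 - (15/2)x^2 - 1
(-(D + S_{-1})) f = (3/2)x^4 + (7/2)x^3 + (15/2)x^2 + 1

the image equals g(x) = (3/2)x^4 + (7/2)x^3 + (15/2)x^2 + 1


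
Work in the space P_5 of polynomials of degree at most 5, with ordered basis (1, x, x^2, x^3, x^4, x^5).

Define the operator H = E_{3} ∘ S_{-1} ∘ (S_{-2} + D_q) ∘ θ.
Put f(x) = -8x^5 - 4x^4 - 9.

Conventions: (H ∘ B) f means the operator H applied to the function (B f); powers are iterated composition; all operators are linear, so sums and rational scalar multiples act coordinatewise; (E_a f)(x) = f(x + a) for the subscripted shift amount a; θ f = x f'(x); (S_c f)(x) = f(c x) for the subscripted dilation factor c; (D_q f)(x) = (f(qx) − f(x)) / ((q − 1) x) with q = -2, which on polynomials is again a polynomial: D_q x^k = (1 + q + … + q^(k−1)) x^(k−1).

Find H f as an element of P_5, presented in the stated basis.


g(x) = -1280x^5 - 19896x^4 - 123632x^3 - 383904x^2 - 595728x - 369576

θ f = -40x^5 - 16x^4
S_{-2} θ f = 1280x^5 - 256x^4
D_q θ f = -440x^4 + 80x^3
(S_{-2} + D_q) θ f = 1280x^5 - 696x^4 + 80x^3
S_{-1} (S_{-2} + D_q) θ f = -1280x^5 - 696x^4 - 80x^3
E_{3} S_{-1} (S_{-2} + D_q) θ f = -1280x^5 - 19896x^4 - 123632x^3 - 383904x^2 - 595728x - 369576


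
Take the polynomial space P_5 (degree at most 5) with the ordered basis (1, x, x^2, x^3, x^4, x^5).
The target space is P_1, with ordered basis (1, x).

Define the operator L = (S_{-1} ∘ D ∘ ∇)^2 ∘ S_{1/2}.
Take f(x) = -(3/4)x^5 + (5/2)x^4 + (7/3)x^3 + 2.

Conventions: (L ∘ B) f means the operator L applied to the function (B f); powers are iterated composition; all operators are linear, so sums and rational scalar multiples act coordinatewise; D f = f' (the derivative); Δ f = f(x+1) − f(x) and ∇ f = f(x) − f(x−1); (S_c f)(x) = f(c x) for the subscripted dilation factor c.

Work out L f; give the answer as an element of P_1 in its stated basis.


the result is g(x) = -(45/16)x + 15/4

S_{1/2} f = -(3/128)x^5 + (5/32)x^4 + (7/24)x^3 + 2
∇ S_{1/2} f = -(15/128)x^4 + (55/64)x^3 - (19/64)x^2 - (17/128)x + 43/384
D ∇ S_{1/2} f = -(15/32)x^3 + (165/64)x^2 - (19/32)x - 17/128
S_{-1} D ∇ S_{1/2} f = (15/32)x^3 + (165/64)x^2 + (19/32)x - 17/128
∇ (S_{-1} ∘ D ∘ ∇) S_{1/2} f = (45/32)x^2 + (15/4)x - 97/64
D ∇ (S_{-1} ∘ D ∘ ∇) S_{1/2} f = (45/16)x + 15/4
S_{-1} D ∇ (S_{-1} ∘ D ∘ ∇) S_{1/2} f = -(45/16)x + 15/4


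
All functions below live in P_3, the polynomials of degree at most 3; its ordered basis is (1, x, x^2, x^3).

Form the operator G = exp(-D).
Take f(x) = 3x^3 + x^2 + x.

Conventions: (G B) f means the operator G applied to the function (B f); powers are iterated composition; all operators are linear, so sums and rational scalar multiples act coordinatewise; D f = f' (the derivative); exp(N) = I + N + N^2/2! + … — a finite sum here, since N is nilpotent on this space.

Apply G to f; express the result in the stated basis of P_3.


order-1 term: -9x^2 - 2x - 1
order-2 term: 9x + 1
order-3 term: -3
the series for exp(-D) f terminates at order 3
exp(-D) f = 3x^3 - 8x^2 + 8x - 3

g(x) = 3x^3 - 8x^2 + 8x - 3


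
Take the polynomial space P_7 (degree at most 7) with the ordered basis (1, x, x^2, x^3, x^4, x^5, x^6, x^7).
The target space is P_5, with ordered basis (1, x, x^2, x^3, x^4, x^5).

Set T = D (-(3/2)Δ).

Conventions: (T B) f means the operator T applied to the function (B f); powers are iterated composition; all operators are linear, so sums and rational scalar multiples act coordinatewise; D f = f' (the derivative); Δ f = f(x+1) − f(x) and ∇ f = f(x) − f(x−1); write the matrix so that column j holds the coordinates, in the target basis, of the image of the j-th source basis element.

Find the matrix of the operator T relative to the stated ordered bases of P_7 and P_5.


image of 1: 0
image of x: 0
image of x^2: -3
image of x^3: -9x - 9/2
image of x^4: -18x^2 - 18x - 6
image of x^5: -30x^3 - 45x^2 - 30x - 15/2
image of x^6: -45x^4 - 90x^3 - 90x^2 - 45x - 9
image of x^7: -63x^5 - (315/2)x^4 - 210x^3 - (315/2)x^2 - 63x - 21/2
each image's coordinates form column j of the matrix

the matrix is [[0, 0, -3, -9/2, -6, -15/2, -9, -21/2]; [0, 0, 0, -9, -18, -30, -45, -63]; [0, 0, 0, 0, -18, -45, -90, -315/2]; [0, 0, 0, 0, 0, -30, -90, -210]; [0, 0, 0, 0, 0, 0, -45, -315/2]; [0, 0, 0, 0, 0, 0, 0, -63]] (rows listed top to bottom)


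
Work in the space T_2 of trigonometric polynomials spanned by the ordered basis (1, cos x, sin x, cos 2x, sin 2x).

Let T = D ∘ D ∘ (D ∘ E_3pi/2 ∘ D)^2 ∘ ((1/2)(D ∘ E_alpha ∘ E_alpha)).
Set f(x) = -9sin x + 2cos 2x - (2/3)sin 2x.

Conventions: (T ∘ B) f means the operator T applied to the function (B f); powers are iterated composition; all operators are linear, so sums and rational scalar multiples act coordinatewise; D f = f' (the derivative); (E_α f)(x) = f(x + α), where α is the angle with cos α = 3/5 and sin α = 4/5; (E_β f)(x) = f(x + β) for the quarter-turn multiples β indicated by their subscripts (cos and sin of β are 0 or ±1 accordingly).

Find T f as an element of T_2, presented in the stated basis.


the image equals g(x) = (63/50)cos x + (108/25)sin x - (39296/375)cos 2x - (10624/125)sin 2x

E_alpha f = -(36/5)cos x - (27/5)sin x - (6/5)cos 2x - (26/15)sin 2x
E_alpha E_alpha f = -(216/25)cos x + (63/25)sin x - (166/125)cos 2x + (614/375)sin 2x
D E_alpha E_alpha f = (63/25)cos x + (216/25)sin x + (1228/375)cos 2x + (332/125)sin 2x
((1/2)(D ∘ E_alpha ∘ E_alpha)) f = (63/50)cos x + (108/25)sin x + (614/375)cos 2x + (166/125)sin 2x
D ((1/2)(D ∘ E_alpha ∘ E_alpha)) f = (108/25)cos x - (63/50)sin x + (332/125)cos 2x - (1228/375)sin 2x
E_3pi/2 D ((1/2)(D ∘ E_alpha ∘ E_alpha)) f = (63/50)cos x + (108/25)sin x - (332/125)cos 2x + (1228/375)sin 2x
D E_3pi/2 D ((1/2)(D ∘ E_alpha ∘ E_alpha)) f = (108/25)cos x - (63/50)sin x + (2456/375)cos 2x + (664/125)sin 2x
D (D ∘ E_3pi/2 ∘ D) ((1/2)(D ∘ E_alpha ∘ E_alpha)) f = -(63/50)cos x - (108/25)sin x + (1328/125)cos 2x - (4912/375)sin 2x
E_3pi/2 D (D ∘ E_3pi/2 ∘ D) ((1/2)(D ∘ E_alpha ∘ E_alpha)) f = (108/25)cos x - (63/50)sin x - (1328/125)cos 2x + (4912/375)sin 2x
D E_3pi/2 D (D ∘ E_3pi/2 ∘ D) ((1/2)(D ∘ E_alpha ∘ E_alpha)) f = -(63/50)cos x - (108/25)sin x + (9824/375)cos 2x + (2656/125)sin 2x
D ((D ∘ E_3pi/2 ∘ D)^2 ∘ ((1/2)(D ∘ E_alpha ∘ E_alpha))) f = -(108/25)cos x + (63/50)sin x + (5312/125)cos 2x - (19648/375)sin 2x
D D ((D ∘ E_3pi/2 ∘ D)^2 ∘ ((1/2)(D ∘ E_alpha ∘ E_alpha))) f = (63/50)cos x + (108/25)sin x - (39296/375)cos 2x - (10624/125)sin 2x


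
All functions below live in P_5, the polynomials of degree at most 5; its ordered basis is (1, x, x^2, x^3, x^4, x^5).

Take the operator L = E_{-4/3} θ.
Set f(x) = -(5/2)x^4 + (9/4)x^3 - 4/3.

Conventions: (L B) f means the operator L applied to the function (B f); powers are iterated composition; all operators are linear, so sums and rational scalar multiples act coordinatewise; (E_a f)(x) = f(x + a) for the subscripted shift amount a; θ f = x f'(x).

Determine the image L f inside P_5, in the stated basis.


the result is g(x) = -10x^4 + (721/12)x^3 - (401/3)x^2 + (3532/27)x - 3856/81

θ f = -10x^4 + (27/4)x^3
E_{-4/3} θ f = -10x^4 + (721/12)x^3 - (401/3)x^2 + (3532/27)x - 3856/81


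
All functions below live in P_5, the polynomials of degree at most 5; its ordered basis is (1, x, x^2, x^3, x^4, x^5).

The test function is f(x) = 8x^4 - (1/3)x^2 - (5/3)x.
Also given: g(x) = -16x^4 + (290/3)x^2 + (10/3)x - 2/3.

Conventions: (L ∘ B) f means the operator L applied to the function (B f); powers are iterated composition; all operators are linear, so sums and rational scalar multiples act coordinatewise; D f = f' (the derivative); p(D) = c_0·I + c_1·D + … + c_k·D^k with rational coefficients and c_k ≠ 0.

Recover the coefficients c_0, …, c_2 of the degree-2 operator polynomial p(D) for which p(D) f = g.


c_0 = -2, c_1 = 0, c_2 = 1

D^0 f = 8x^4 - (1/3)x^2 - (5/3)x
D^1 f = 32x^3 - (2/3)x - 5/3
D^2 f = 96x^2 - 2/3
matching coefficients of g against c_0 f + c_1 Df + … from the top degree down determines the c_i
solution: c_0 = -2, c_1 = 0, c_2 = 1


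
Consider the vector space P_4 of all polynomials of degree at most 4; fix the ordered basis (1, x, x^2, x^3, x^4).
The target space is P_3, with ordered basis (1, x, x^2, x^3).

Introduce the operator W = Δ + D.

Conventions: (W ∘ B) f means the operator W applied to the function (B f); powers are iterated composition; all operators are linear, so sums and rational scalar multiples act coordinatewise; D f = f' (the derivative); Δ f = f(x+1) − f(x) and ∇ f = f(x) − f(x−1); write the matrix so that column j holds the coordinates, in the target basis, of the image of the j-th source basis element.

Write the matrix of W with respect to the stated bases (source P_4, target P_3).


image of 1: 0
image of x: 2
image of x^2: 4x + 1
image of x^3: 6x^2 + 3x + 1
image of x^4: 8x^3 + 6x^2 + 4x + 1
each image's coordinates form column j of the matrix

the matrix is [[0, 2, 1, 1, 1]; [0, 0, 4, 3, 4]; [0, 0, 0, 6, 6]; [0, 0, 0, 0, 8]] (rows listed top to bottom)


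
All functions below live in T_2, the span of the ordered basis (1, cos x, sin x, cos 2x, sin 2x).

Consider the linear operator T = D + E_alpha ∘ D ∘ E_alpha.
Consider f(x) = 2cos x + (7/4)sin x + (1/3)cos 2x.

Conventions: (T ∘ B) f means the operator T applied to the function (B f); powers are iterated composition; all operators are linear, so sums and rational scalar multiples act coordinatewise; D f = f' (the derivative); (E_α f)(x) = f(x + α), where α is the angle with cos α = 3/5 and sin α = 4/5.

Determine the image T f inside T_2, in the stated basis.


the result is g(x) = -(33/50)cos x - (78/25)sin x + (224/625)cos 2x - (196/1875)sin 2x

D f = (7/4)cos x - 2sin x - (2/3)sin 2x
E_alpha f = (13/5)cos x - (11/20)sin x - (7/75)cos 2x - (8/25)sin 2x
D E_alpha f = -(11/20)cos x - (13/5)sin x - (16/25)cos 2x + (14/75)sin 2x
E_alpha (D ∘ E_alpha) f = -(241/100)cos x - (28/25)sin x + (224/625)cos 2x + (1054/1875)sin 2x
(D + E_alpha ∘ D ∘ E_alpha) f = -(33/50)cos x - (78/25)sin x + (224/625)cos 2x - (196/1875)sin 2x


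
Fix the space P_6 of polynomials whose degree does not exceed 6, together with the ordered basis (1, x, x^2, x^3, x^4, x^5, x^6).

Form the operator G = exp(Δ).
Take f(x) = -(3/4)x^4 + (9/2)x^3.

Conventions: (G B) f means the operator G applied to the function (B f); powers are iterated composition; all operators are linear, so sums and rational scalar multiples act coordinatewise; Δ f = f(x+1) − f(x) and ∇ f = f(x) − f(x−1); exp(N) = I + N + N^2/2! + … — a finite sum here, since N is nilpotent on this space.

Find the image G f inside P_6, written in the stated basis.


the result is g(x) = -(3/4)x^4 + (3/2)x^3 + (9/2)x^2 + 12x + 45/4

order-1 term: -3x^3 + 9x^2 + (21/2)x + 15/4
order-2 term: -(9/2)x^2 + (9/2)x + 33/4
order-3 term: -3x
order-4 term: -3/4
the series for exp(Δ) f terminates at order 4
exp(Δ) f = -(3/4)x^4 + (3/2)x^3 + (9/2)x^2 + 12x + 45/4


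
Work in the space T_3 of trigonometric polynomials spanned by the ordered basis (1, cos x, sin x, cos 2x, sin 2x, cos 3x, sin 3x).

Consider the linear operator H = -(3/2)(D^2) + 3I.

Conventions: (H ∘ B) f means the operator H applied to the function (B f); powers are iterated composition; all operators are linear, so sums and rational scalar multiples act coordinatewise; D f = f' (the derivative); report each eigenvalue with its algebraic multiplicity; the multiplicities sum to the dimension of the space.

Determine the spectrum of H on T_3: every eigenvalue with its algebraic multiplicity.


λ = 3 (multiplicity 1), λ = 9/2 (multiplicity 2), λ = 9 (multiplicity 2), λ = 33/2 (multiplicity 2)

image of 1: 3
image of cos x: (9/2)cos x
image of sin x: (9/2)sin x
image of cos 2x: 9cos 2x
image of sin 2x: 9sin 2x
image of cos 3x: (33/2)cos 3x
image of sin 3x: (33/2)sin 3x
the matrix is diagonal; its diagonal is (3, 9/2, 9/2, 9, 9, 33/2, 33/2)
for a triangular matrix the eigenvalues are the diagonal entries, with algebraic multiplicity their repetition count


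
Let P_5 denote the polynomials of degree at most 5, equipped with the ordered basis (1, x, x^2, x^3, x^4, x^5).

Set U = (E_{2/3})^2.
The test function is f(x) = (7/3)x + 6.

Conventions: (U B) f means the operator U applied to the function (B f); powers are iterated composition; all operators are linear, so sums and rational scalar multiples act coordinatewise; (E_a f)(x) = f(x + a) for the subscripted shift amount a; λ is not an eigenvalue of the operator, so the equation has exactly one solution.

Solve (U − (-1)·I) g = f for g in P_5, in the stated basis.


write g with unknown coordinates in the stated basis and equate coefficients in (U − (-1)·I) g = f
solving from the highest basis element down gives g = (7/6)x + 20/9
check: U g = (7/6)x + 34/9
so U g − (-1)·g = (7/3)x + 6 = f ✓

the image equals g(x) = (7/6)x + 20/9


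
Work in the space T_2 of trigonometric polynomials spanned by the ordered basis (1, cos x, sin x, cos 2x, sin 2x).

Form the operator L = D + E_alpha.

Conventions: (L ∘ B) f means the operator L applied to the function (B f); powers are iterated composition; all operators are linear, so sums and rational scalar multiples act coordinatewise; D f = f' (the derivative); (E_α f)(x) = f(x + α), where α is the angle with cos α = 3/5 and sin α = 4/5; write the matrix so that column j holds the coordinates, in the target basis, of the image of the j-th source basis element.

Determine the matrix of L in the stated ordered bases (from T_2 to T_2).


the matrix is [[1, 0, 0, 0, 0]; [0, 3/5, 9/5, 0, 0]; [0, -9/5, 3/5, 0, 0]; [0, 0, 0, -7/25, 74/25]; [0, 0, 0, -74/25, -7/25]] (rows listed top to bottom)

image of 1: 1
image of cos x: (3/5)cos x - (9/5)sin x
image of sin x: (9/5)cos x + (3/5)sin x
image of cos 2x: -(7/25)cos 2x - (74/25)sin 2x
image of sin 2x: (74/25)cos 2x - (7/25)sin 2x
each image's coordinates form column j of the matrix


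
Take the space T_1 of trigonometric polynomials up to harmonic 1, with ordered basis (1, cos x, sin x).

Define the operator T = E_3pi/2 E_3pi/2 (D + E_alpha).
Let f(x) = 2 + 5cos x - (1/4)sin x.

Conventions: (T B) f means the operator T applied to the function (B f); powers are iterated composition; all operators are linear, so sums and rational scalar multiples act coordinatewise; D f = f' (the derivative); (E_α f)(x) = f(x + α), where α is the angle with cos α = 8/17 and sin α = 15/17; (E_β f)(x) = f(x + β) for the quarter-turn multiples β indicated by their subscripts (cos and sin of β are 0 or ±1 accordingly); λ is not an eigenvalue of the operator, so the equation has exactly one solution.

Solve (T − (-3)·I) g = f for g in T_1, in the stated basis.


g(x) = 1/2 + (207/169)cos x - (683/676)sin x

write g with unknown coordinates in the stated basis and equate coefficients in (T − (-3)·I) g = f
solving from the highest basis element down gives g = 1/2 + (207/169)cos x - (683/676)sin x
check: T g = 1/2 + (224/169)cos x + (470/169)sin x
so T g − (-3)·g = 2 + 5cos x - (1/4)sin x = f ✓


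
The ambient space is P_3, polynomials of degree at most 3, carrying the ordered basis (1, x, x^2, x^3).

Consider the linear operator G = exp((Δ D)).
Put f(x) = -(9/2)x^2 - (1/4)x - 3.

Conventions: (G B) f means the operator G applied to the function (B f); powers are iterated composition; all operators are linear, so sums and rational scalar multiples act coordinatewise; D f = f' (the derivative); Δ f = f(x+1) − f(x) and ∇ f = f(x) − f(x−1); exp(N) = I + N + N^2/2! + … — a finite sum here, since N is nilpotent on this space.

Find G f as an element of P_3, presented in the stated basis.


the image equals g(x) = -(9/2)x^2 - (1/4)x - 12

order-1 term: -9
the series for exp((Δ D)) f terminates at order 1
exp((Δ D)) f = -(9/2)x^2 - (1/4)x - 12


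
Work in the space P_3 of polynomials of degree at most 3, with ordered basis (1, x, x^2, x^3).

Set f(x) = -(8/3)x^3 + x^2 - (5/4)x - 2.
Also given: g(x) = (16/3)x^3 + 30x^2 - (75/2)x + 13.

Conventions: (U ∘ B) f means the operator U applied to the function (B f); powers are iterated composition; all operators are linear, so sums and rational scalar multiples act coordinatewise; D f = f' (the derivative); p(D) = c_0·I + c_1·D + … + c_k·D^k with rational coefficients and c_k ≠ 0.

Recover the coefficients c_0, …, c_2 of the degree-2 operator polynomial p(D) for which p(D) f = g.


D^0 f = -(8/3)x^3 + x^2 - (5/4)x - 2
D^1 f = -8x^2 + 2x - 5/4
D^2 f = -16x + 2
matching coefficients of g against c_0 f + c_1 Df + … from the top degree down determines the c_i
solution: c_0 = -2, c_1 = -4, c_2 = 2

c_0 = -2, c_1 = -4, c_2 = 2


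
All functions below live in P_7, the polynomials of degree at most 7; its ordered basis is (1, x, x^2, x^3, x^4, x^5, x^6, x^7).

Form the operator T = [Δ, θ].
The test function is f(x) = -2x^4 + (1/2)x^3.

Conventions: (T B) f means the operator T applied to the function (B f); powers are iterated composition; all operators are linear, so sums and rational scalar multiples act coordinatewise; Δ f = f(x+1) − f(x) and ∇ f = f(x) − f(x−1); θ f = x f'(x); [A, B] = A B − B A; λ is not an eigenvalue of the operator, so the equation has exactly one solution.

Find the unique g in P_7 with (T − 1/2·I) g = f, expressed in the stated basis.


g(x) = 4x^4 + 31x^3 + 282x^2 + 1596x + 4538

write g with unknown coordinates in the stated basis and equate coefficients in (T − 1/2·I) g = f
solving from the highest basis element down gives g = 4x^4 + 31x^3 + 282x^2 + 1596x + 4538
check: T g = 16x^3 + 141x^2 + 798x + 2269
so T g − 1/2·g = -2x^4 + (1/2)x^3 = f ✓


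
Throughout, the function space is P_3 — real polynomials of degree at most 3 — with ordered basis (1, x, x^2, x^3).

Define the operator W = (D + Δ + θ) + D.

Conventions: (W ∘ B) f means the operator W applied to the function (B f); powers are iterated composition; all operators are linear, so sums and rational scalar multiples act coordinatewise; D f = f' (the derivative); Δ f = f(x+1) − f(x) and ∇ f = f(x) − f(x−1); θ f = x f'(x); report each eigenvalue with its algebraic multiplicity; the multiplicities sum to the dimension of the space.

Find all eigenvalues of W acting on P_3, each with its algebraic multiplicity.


image of 1: 0
image of x: x + 3
image of x^2: 2x^2 + 6x + 1
image of x^3: 3x^3 + 9x^2 + 3x + 1
the matrix is upper triangular; its diagonal is (0, 1, 2, 3)
for a triangular matrix the eigenvalues are the diagonal entries, with algebraic multiplicity their repetition count

λ = 0 (multiplicity 1), λ = 1 (multiplicity 1), λ = 2 (multiplicity 1), λ = 3 (multiplicity 1)
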